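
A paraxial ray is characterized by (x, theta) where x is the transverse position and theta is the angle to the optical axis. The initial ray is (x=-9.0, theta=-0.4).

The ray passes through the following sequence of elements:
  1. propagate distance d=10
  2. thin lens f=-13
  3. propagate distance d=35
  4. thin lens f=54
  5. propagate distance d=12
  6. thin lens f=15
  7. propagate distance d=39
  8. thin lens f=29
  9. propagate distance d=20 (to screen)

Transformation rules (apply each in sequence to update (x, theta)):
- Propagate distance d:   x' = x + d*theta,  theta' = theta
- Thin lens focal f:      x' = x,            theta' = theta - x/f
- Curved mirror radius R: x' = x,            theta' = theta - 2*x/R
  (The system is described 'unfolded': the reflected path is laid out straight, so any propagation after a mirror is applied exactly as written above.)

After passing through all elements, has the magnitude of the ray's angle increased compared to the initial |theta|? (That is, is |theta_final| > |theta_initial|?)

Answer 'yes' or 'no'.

Initial: x=-9.0000 theta=-0.4000
After 1 (propagate distance d=10): x=-13.0000 theta=-0.4000
After 2 (thin lens f=-13): x=-13.0000 theta=-1.4000
After 3 (propagate distance d=35): x=-62.0000 theta=-1.4000
After 4 (thin lens f=54): x=-62.0000 theta=-34/135 (≈-0.2519)
After 5 (propagate distance d=12): x=-2926/45 (≈-65.0222) theta=-34/135 (≈-0.2519)
After 6 (thin lens f=15): x=-2926/45 (≈-65.0222) theta=2756/675 (≈4.0830)
After 7 (propagate distance d=39): x=7066/75 (≈94.2133) theta=2756/675 (≈4.0830)
After 8 (thin lens f=29): x=7066/75 (≈94.2133) theta=3266/3915 (≈0.8342)
After 9 (propagate distance d=20 (to screen)): x=2170826/19575 (≈110.8979) theta=3266/3915 (≈0.8342)
|theta_initial|=0.4000 |theta_final|=3266/3915 (≈0.8342) -> increased

Answer: yes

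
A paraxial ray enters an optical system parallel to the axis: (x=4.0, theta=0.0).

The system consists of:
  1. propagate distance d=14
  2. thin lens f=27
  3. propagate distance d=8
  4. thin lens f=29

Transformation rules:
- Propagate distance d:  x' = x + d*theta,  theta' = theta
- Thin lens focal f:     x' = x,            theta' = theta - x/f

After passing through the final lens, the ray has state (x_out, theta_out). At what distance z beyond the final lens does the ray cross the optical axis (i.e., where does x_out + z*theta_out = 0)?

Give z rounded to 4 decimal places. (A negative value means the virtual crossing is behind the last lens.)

Answer: 11.4792

Derivation:
Initial: x=4.0000 theta=0.0000
After 1 (propagate distance d=14): x=4.0000 theta=0.0000
After 2 (thin lens f=27): x=4.0000 theta=-4/27 (≈-0.1481)
After 3 (propagate distance d=8): x=76/27 (≈2.8148) theta=-4/27 (≈-0.1481)
After 4 (thin lens f=29): x=76/27 (≈2.8148) theta=-64/261 (≈-0.2452)
z_focus = -x_out/theta_out = -(76/27)/(-64/261) = 551/48 ≈ 11.4792
Rounded to 4 decimal places: z = 11.4792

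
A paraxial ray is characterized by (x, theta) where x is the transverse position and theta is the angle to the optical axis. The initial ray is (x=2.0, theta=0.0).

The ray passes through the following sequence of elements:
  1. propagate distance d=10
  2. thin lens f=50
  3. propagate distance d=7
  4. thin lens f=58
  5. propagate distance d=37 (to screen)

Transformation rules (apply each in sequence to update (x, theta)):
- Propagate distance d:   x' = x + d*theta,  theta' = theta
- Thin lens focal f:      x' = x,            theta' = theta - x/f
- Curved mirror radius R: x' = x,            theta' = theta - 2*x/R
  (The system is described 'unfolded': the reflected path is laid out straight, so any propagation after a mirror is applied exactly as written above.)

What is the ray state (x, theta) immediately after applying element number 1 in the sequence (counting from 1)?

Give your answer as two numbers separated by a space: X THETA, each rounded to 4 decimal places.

Answer: 2.0000 0.0000

Derivation:
Initial: x=2.0000 theta=0.0000
After 1 (propagate distance d=10): x=2.0000 theta=0.0000
Rounded to 4 decimal places: x = 2.0000, theta = 0.0000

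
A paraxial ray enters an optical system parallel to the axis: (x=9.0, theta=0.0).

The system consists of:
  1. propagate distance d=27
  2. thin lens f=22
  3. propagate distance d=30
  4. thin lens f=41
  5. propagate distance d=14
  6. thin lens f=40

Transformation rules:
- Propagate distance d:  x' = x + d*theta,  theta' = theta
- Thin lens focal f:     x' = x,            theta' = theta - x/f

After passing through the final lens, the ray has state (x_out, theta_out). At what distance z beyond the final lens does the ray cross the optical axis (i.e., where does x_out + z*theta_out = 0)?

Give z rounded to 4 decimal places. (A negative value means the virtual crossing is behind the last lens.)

Initial: x=9.0000 theta=0.0000
After 1 (propagate distance d=27): x=9.0000 theta=0.0000
After 2 (thin lens f=22): x=9.0000 theta=-9/22 (≈-0.4091)
After 3 (propagate distance d=30): x=-36/11 (≈-3.2727) theta=-9/22 (≈-0.4091)
After 4 (thin lens f=41): x=-36/11 (≈-3.2727) theta=-27/82 (≈-0.3293)
After 5 (propagate distance d=14): x=-3555/451 (≈-7.8825) theta=-27/82 (≈-0.3293)
After 6 (thin lens f=40): x=-3555/451 (≈-7.8825) theta=-477/3608 (≈-0.1322)
z_focus = -x_out/theta_out = -(-3555/451)/(-477/3608) = -3160/53 ≈ -59.6226
Rounded to 4 decimal places: z = -59.6226

Answer: -59.6226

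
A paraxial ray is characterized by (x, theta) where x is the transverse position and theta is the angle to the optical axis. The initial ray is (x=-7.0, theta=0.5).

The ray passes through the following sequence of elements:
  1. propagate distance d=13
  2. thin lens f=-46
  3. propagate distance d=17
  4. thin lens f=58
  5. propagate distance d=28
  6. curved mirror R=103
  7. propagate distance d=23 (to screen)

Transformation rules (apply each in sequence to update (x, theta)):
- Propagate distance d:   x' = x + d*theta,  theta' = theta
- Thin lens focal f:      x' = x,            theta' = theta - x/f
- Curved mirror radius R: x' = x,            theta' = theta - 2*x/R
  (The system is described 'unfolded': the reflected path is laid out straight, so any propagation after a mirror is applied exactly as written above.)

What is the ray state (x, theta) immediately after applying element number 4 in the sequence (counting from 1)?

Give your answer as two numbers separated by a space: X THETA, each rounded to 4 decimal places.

Answer: 7.8152 0.3544

Derivation:
Initial: x=-7.0000 theta=0.5000
After 1 (propagate distance d=13): x=-0.5000 theta=0.5000
After 2 (thin lens f=-46): x=-0.5000 theta=45/92 (≈0.4891)
After 3 (propagate distance d=17): x=719/92 (≈7.8152) theta=45/92 (≈0.4891)
After 4 (thin lens f=58): x=719/92 (≈7.8152) theta=1891/5336 (≈0.3544)
Rounded to 4 decimal places: x = 7.8152, theta = 0.3544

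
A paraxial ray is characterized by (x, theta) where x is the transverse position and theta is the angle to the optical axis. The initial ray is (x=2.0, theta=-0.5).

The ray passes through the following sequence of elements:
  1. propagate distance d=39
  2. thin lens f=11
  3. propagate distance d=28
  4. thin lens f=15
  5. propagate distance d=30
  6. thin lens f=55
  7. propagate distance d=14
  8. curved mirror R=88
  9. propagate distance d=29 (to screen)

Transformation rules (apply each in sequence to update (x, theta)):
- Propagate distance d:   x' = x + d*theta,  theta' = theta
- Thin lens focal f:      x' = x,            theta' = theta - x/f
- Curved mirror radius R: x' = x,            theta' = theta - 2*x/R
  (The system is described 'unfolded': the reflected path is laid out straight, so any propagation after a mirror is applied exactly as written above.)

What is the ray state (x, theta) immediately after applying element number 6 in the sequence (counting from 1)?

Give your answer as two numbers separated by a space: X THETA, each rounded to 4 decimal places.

Initial: x=2.0000 theta=-0.5000
After 1 (propagate distance d=39): x=-17.5000 theta=-0.5000
After 2 (thin lens f=11): x=-17.5000 theta=12/11 (≈1.0909)
After 3 (propagate distance d=28): x=287/22 (≈13.0455) theta=12/11 (≈1.0909)
After 4 (thin lens f=15): x=287/22 (≈13.0455) theta=73/330 (≈0.2212)
After 5 (propagate distance d=30): x=433/22 (≈19.6818) theta=73/330 (≈0.2212)
After 6 (thin lens f=55): x=433/22 (≈19.6818) theta=-248/1815 (≈-0.1366)
Rounded to 4 decimal places: x = 19.6818, theta = -0.1366

Answer: 19.6818 -0.1366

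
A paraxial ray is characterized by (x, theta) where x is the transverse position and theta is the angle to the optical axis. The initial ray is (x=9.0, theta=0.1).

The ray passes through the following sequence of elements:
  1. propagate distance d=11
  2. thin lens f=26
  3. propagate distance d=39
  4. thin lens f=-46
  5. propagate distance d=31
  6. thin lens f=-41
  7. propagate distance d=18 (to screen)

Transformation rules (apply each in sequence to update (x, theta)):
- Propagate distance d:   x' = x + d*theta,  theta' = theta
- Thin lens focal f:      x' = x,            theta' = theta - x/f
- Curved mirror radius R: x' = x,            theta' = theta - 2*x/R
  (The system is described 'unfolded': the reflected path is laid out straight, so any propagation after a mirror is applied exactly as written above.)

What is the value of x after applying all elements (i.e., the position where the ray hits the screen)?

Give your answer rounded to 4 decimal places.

Initial: x=9.0000 theta=0.1000
After 1 (propagate distance d=11): x=10.1000 theta=0.1000
After 2 (thin lens f=26): x=10.1000 theta=-15/52 (≈-0.2885)
After 3 (propagate distance d=39): x=-1.1500 theta=-15/52 (≈-0.2885)
After 4 (thin lens f=-46): x=-1.1500 theta=-163/520 (≈-0.3135)
After 5 (propagate distance d=31): x=-5651/520 (≈-10.8673) theta=-163/520 (≈-0.3135)
After 6 (thin lens f=-41): x=-5651/520 (≈-10.8673) theta=-6167/10660 (≈-0.5785)
After 7 (propagate distance d=18 (to screen)): x=-453703/21320 (≈-21.2806) theta=-6167/10660 (≈-0.5785)
Rounded to 4 decimal places: x = -21.2806

Answer: -21.2806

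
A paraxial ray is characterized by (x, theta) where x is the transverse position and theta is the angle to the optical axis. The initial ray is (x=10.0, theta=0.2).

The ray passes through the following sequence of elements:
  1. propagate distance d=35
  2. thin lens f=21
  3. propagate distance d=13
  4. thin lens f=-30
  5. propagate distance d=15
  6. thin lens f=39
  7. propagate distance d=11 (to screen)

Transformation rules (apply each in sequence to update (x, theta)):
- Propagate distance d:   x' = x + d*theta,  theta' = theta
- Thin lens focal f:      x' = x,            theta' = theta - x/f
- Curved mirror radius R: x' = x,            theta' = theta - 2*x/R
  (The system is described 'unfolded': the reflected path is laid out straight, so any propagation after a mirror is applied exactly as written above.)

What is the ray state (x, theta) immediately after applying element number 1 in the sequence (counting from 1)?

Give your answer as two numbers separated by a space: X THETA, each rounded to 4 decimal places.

Answer: 17.0000 0.2000

Derivation:
Initial: x=10.0000 theta=0.2000
After 1 (propagate distance d=35): x=17.0000 theta=0.2000
Rounded to 4 decimal places: x = 17.0000, theta = 0.2000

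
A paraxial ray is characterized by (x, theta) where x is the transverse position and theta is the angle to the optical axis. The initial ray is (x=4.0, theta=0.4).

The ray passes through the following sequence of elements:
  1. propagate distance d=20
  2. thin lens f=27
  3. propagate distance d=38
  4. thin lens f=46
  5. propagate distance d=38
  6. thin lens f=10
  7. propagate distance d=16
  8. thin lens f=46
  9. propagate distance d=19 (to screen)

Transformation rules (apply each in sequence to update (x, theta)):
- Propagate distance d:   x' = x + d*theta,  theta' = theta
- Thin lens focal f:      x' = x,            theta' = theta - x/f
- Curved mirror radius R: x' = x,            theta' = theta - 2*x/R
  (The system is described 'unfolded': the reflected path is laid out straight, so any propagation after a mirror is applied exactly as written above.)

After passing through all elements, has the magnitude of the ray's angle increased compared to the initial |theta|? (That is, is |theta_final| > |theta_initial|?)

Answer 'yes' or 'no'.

Answer: no

Derivation:
Initial: x=4.0000 theta=0.4000
After 1 (propagate distance d=20): x=12.0000 theta=0.4000
After 2 (thin lens f=27): x=12.0000 theta=-2/45 (≈-0.0444)
After 3 (propagate distance d=38): x=464/45 (≈10.3111) theta=-2/45 (≈-0.0444)
After 4 (thin lens f=46): x=464/45 (≈10.3111) theta=-278/1035 (≈-0.2686)
After 5 (propagate distance d=38): x=12/115 (≈0.1043) theta=-278/1035 (≈-0.2686)
After 6 (thin lens f=10): x=12/115 (≈0.1043) theta=-1444/5175 (≈-0.2790)
After 7 (propagate distance d=16): x=-22564/5175 (≈-4.3602) theta=-1444/5175 (≈-0.2790)
After 8 (thin lens f=46): x=-22564/5175 (≈-4.3602) theta=-1462/7935 (≈-0.1842)
After 9 (propagate distance d=19 (to screen)): x=-935642/119025 (≈-7.8609) theta=-1462/7935 (≈-0.1842)
|theta_initial|=0.4000 |theta_final|=1462/7935 (≈0.1842) -> not increased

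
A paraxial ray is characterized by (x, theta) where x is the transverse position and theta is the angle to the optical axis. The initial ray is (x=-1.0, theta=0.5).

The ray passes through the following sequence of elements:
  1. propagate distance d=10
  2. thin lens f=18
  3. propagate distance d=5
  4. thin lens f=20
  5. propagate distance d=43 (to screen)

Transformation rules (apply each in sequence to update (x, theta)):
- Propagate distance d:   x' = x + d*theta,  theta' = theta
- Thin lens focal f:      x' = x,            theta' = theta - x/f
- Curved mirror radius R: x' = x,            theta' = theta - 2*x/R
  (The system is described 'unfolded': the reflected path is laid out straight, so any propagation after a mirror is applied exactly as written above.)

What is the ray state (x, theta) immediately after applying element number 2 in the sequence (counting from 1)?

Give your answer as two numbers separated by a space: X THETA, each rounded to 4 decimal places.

Answer: 4.0000 0.2778

Derivation:
Initial: x=-1.0000 theta=0.5000
After 1 (propagate distance d=10): x=4.0000 theta=0.5000
After 2 (thin lens f=18): x=4.0000 theta=5/18 (≈0.2778)
Rounded to 4 decimal places: x = 4.0000, theta = 0.2778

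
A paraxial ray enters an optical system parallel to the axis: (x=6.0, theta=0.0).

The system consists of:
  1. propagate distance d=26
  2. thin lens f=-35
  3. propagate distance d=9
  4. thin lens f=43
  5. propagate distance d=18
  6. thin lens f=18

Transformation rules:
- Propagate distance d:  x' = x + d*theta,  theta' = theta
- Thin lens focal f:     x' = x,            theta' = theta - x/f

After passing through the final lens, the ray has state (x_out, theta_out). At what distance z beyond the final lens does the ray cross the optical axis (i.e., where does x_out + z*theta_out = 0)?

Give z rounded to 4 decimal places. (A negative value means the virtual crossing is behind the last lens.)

Initial: x=6.0000 theta=0.0000
After 1 (propagate distance d=26): x=6.0000 theta=0.0000
After 2 (thin lens f=-35): x=6.0000 theta=6/35 (≈0.1714)
After 3 (propagate distance d=9): x=264/35 (≈7.5429) theta=6/35 (≈0.1714)
After 4 (thin lens f=43): x=264/35 (≈7.5429) theta=-6/1505 (≈-0.0040)
After 5 (propagate distance d=18): x=11244/1505 (≈7.4711) theta=-6/1505 (≈-0.0040)
After 6 (thin lens f=18): x=11244/1505 (≈7.4711) theta=-44/105 (≈-0.4190)
z_focus = -x_out/theta_out = -(11244/1505)/(-44/105) = 8433/473 ≈ 17.8288
Rounded to 4 decimal places: z = 17.8288

Answer: 17.8288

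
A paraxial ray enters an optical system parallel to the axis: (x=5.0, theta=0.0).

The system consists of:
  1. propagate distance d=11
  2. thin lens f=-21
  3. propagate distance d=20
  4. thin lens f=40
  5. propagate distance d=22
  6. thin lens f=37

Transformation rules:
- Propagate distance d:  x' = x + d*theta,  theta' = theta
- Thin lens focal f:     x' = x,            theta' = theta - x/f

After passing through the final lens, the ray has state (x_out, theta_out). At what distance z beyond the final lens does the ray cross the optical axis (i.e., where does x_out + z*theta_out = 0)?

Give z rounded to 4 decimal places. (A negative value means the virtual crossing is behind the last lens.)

Answer: 36.1728

Derivation:
Initial: x=5.0000 theta=0.0000
After 1 (propagate distance d=11): x=5.0000 theta=0.0000
After 2 (thin lens f=-21): x=5.0000 theta=5/21 (≈0.2381)
After 3 (propagate distance d=20): x=205/21 (≈9.7619) theta=5/21 (≈0.2381)
After 4 (thin lens f=40): x=205/21 (≈9.7619) theta=-1/168 (≈-0.0060)
After 5 (propagate distance d=22): x=809/84 (≈9.6310) theta=-1/168 (≈-0.0060)
After 6 (thin lens f=37): x=809/84 (≈9.6310) theta=-1655/6216 (≈-0.2662)
z_focus = -x_out/theta_out = -(809/84)/(-1655/6216) = 59866/1655 ≈ 36.1728
Rounded to 4 decimal places: z = 36.1728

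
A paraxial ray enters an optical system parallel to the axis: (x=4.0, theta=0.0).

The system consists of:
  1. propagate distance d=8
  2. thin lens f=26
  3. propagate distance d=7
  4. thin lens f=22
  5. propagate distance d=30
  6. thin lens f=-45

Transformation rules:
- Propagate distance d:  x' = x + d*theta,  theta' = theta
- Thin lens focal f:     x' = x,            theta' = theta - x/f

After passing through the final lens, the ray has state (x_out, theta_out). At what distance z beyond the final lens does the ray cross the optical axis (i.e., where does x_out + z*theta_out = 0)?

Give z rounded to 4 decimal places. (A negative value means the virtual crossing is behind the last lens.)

Initial: x=4.0000 theta=0.0000
After 1 (propagate distance d=8): x=4.0000 theta=0.0000
After 2 (thin lens f=26): x=4.0000 theta=-2/13 (≈-0.1538)
After 3 (propagate distance d=7): x=38/13 (≈2.9231) theta=-2/13 (≈-0.1538)
After 4 (thin lens f=22): x=38/13 (≈2.9231) theta=-41/143 (≈-0.2867)
After 5 (propagate distance d=30): x=-812/143 (≈-5.6783) theta=-41/143 (≈-0.2867)
After 6 (thin lens f=-45): x=-812/143 (≈-5.6783) theta=-2657/6435 (≈-0.4129)
z_focus = -x_out/theta_out = -(-812/143)/(-2657/6435) = -36540/2657 ≈ -13.7524
Rounded to 4 decimal places: z = -13.7524

Answer: -13.7524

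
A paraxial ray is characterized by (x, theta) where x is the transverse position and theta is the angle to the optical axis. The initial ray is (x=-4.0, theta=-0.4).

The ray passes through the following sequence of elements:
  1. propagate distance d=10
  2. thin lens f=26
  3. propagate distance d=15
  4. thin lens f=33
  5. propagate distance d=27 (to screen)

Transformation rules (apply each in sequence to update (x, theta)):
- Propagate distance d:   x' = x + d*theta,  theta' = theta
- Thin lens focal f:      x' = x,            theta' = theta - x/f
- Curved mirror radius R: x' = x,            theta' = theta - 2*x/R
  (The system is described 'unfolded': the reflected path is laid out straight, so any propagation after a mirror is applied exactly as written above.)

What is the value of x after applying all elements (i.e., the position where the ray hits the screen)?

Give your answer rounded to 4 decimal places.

Answer: -4.1986

Derivation:
Initial: x=-4.0000 theta=-0.4000
After 1 (propagate distance d=10): x=-8.0000 theta=-0.4000
After 2 (thin lens f=26): x=-8.0000 theta=-6/65 (≈-0.0923)
After 3 (propagate distance d=15): x=-122/13 (≈-9.3846) theta=-6/65 (≈-0.0923)
After 4 (thin lens f=33): x=-122/13 (≈-9.3846) theta=412/2145 (≈0.1921)
After 5 (propagate distance d=27 (to screen)): x=-3002/715 (≈-4.1986) theta=412/2145 (≈0.1921)
Rounded to 4 decimal places: x = -4.1986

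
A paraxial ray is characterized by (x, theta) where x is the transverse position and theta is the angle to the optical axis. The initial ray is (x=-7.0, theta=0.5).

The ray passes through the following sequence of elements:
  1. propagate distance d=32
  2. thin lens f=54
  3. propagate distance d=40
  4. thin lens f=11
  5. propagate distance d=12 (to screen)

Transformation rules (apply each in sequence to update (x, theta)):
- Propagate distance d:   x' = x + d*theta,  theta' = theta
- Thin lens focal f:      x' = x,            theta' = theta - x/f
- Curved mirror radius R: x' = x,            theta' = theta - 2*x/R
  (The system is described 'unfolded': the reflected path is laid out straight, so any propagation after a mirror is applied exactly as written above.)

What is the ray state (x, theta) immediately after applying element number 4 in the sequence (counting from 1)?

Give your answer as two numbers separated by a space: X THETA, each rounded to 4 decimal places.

Initial: x=-7.0000 theta=0.5000
After 1 (propagate distance d=32): x=9.0000 theta=0.5000
After 2 (thin lens f=54): x=9.0000 theta=1/3 (≈0.3333)
After 3 (propagate distance d=40): x=67/3 (≈22.3333) theta=1/3 (≈0.3333)
After 4 (thin lens f=11): x=67/3 (≈22.3333) theta=-56/33 (≈-1.6970)
Rounded to 4 decimal places: x = 22.3333, theta = -1.6970

Answer: 22.3333 -1.6970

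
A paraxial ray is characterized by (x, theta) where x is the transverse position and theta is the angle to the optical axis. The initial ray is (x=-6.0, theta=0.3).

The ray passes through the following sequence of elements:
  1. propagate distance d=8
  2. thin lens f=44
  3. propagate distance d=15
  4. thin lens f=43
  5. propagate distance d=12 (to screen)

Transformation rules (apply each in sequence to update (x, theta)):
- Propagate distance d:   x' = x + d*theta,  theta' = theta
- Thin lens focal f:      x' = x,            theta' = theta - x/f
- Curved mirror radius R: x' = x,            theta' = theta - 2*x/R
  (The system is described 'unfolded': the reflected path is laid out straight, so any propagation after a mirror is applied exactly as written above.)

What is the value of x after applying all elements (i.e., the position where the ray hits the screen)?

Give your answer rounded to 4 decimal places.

Answer: 6.1154

Derivation:
Initial: x=-6.0000 theta=0.3000
After 1 (propagate distance d=8): x=-3.6000 theta=0.3000
After 2 (thin lens f=44): x=-3.6000 theta=21/55 (≈0.3818)
After 3 (propagate distance d=15): x=117/55 (≈2.1273) theta=21/55 (≈0.3818)
After 4 (thin lens f=43): x=117/55 (≈2.1273) theta=786/2365 (≈0.3323)
After 5 (propagate distance d=12 (to screen)): x=14463/2365 (≈6.1154) theta=786/2365 (≈0.3323)
Rounded to 4 decimal places: x = 6.1154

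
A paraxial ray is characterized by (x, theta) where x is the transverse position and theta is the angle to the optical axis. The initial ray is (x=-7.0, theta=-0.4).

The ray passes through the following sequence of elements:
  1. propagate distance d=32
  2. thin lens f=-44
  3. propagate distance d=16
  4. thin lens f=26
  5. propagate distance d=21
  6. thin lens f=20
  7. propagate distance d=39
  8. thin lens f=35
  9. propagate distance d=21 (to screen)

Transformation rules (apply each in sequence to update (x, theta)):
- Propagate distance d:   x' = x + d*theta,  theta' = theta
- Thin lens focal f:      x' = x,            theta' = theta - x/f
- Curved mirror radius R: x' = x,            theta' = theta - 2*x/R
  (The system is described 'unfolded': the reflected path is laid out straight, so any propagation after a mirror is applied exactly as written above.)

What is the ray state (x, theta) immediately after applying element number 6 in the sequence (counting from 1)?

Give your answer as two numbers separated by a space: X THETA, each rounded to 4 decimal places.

Answer: -24.2731 1.6483

Derivation:
Initial: x=-7.0000 theta=-0.4000
After 1 (propagate distance d=32): x=-19.8000 theta=-0.4000
After 2 (thin lens f=-44): x=-19.8000 theta=-0.8500
After 3 (propagate distance d=16): x=-33.4000 theta=-0.8500
After 4 (thin lens f=26): x=-33.4000 theta=113/260 (≈0.4346)
After 5 (propagate distance d=21): x=-6311/260 (≈-24.2731) theta=113/260 (≈0.4346)
After 6 (thin lens f=20): x=-6311/260 (≈-24.2731) theta=8571/5200 (≈1.6483)
Rounded to 4 decimal places: x = -24.2731, theta = 1.6483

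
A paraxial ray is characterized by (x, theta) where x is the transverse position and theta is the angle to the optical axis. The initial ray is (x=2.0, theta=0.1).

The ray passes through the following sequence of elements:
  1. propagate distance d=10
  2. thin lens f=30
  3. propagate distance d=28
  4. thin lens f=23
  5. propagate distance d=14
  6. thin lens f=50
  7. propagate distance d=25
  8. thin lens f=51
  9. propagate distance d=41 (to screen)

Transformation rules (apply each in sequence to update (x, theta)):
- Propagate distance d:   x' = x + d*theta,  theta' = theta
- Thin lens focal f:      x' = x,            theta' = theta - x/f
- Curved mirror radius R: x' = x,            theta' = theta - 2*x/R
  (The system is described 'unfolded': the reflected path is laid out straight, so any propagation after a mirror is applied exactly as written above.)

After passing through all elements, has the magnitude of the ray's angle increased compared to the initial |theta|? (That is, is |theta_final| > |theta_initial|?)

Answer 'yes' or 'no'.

Answer: yes

Derivation:
Initial: x=2.0000 theta=0.1000
After 1 (propagate distance d=10): x=3.0000 theta=0.1000
After 2 (thin lens f=30): x=3.0000 theta=0.0000
After 3 (propagate distance d=28): x=3.0000 theta=0.0000
After 4 (thin lens f=23): x=3.0000 theta=-3/23 (≈-0.1304)
After 5 (propagate distance d=14): x=27/23 (≈1.1739) theta=-3/23 (≈-0.1304)
After 6 (thin lens f=50): x=27/23 (≈1.1739) theta=-177/1150 (≈-0.1539)
After 7 (propagate distance d=25): x=-123/46 (≈-2.6739) theta=-177/1150 (≈-0.1539)
After 8 (thin lens f=51): x=-123/46 (≈-2.6739) theta=-992/9775 (≈-0.1015)
After 9 (propagate distance d=41 (to screen)): x=-133619/19550 (≈-6.8347) theta=-992/9775 (≈-0.1015)
|theta_initial|=0.1000 |theta_final|=992/9775 (≈0.1015) -> increased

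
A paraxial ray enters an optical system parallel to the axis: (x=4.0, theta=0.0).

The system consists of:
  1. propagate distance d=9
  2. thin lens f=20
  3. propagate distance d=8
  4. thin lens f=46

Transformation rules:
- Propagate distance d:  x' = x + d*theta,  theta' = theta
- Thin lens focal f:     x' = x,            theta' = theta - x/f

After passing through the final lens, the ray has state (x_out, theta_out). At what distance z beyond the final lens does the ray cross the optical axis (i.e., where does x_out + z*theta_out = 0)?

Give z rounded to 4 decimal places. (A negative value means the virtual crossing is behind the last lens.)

Answer: 9.5172

Derivation:
Initial: x=4.0000 theta=0.0000
After 1 (propagate distance d=9): x=4.0000 theta=0.0000
After 2 (thin lens f=20): x=4.0000 theta=-0.2000
After 3 (propagate distance d=8): x=2.4000 theta=-0.2000
After 4 (thin lens f=46): x=2.4000 theta=-29/115 (≈-0.2522)
z_focus = -x_out/theta_out = -(2.4000)/(-29/115) = 276/29 ≈ 9.5172
Rounded to 4 decimal places: z = 9.5172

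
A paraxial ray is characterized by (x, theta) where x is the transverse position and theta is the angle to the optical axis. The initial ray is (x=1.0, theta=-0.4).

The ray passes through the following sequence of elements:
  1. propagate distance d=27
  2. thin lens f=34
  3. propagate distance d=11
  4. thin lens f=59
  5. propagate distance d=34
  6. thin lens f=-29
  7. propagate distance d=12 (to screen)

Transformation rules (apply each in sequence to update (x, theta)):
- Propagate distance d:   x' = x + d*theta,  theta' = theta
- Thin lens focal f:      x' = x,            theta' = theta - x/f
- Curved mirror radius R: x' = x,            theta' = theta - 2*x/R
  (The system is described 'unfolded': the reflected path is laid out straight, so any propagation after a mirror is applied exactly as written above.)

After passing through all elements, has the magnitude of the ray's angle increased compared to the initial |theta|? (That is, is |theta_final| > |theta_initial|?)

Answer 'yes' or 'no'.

Answer: no

Derivation:
Initial: x=1.0000 theta=-0.4000
After 1 (propagate distance d=27): x=-9.8000 theta=-0.4000
After 2 (thin lens f=34): x=-9.8000 theta=-19/170 (≈-0.1118)
After 3 (propagate distance d=11): x=-375/34 (≈-11.0294) theta=-19/170 (≈-0.1118)
After 4 (thin lens f=59): x=-375/34 (≈-11.0294) theta=377/5015 (≈0.0752)
After 5 (propagate distance d=34): x=-84989/10030 (≈-8.4735) theta=377/5015 (≈0.0752)
After 6 (thin lens f=-29): x=-84989/10030 (≈-8.4735) theta=-63123/290870 (≈-0.2170)
After 7 (propagate distance d=12 (to screen)): x=-3222157/290870 (≈-11.0777) theta=-63123/290870 (≈-0.2170)
|theta_initial|=0.4000 |theta_final|=63123/290870 (≈0.2170) -> not increased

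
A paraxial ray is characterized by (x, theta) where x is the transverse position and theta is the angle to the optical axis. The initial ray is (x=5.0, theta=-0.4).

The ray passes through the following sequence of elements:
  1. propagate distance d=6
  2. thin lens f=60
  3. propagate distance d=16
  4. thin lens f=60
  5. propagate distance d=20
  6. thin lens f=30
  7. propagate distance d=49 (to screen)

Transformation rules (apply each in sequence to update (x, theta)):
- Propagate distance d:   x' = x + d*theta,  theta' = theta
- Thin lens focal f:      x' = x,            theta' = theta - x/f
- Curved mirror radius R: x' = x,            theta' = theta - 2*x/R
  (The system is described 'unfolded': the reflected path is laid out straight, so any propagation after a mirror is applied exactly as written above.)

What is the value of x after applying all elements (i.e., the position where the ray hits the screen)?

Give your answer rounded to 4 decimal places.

Answer: -10.5410

Derivation:
Initial: x=5.0000 theta=-0.4000
After 1 (propagate distance d=6): x=2.6000 theta=-0.4000
After 2 (thin lens f=60): x=2.6000 theta=-133/300 (≈-0.4433)
After 3 (propagate distance d=16): x=-337/75 (≈-4.4933) theta=-133/300 (≈-0.4433)
After 4 (thin lens f=60): x=-337/75 (≈-4.4933) theta=-829/2250 (≈-0.3684)
After 5 (propagate distance d=20): x=-2669/225 (≈-11.8622) theta=-829/2250 (≈-0.3684)
After 6 (thin lens f=30): x=-2669/225 (≈-11.8622) theta=91/3375 (≈0.0270)
After 7 (propagate distance d=49 (to screen)): x=-35576/3375 (≈-10.5410) theta=91/3375 (≈0.0270)
Rounded to 4 decimal places: x = -10.5410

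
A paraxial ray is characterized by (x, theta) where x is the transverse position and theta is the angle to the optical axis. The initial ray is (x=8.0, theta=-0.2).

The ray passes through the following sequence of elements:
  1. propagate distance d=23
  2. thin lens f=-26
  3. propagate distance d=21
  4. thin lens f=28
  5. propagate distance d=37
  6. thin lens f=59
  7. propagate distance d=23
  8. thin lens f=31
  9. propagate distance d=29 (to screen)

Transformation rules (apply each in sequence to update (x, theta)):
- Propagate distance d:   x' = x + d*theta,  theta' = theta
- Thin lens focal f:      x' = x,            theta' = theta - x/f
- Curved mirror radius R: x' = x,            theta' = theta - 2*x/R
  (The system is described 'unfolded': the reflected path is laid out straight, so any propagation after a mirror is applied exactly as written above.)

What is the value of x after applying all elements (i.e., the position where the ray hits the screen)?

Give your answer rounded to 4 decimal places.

Initial: x=8.0000 theta=-0.2000
After 1 (propagate distance d=23): x=3.4000 theta=-0.2000
After 2 (thin lens f=-26): x=3.4000 theta=-9/130 (≈-0.0692)
After 3 (propagate distance d=21): x=253/130 (≈1.9462) theta=-9/130 (≈-0.0692)
After 4 (thin lens f=28): x=253/130 (≈1.9462) theta=-101/728 (≈-0.1387)
After 5 (propagate distance d=37): x=-11601/3640 (≈-3.1871) theta=-101/728 (≈-0.1387)
After 6 (thin lens f=59): x=-11601/3640 (≈-3.1871) theta=-9097/107380 (≈-0.0847)
After 7 (propagate distance d=23): x=-1102921/214760 (≈-5.1356) theta=-9097/107380 (≈-0.0847)
After 8 (thin lens f=31): x=-1102921/214760 (≈-5.1356) theta=538907/6657560 (≈0.0809)
After 9 (propagate distance d=29 (to screen)): x=-2320281/832195 (≈-2.7881) theta=538907/6657560 (≈0.0809)
Rounded to 4 decimal places: x = -2.7881

Answer: -2.7881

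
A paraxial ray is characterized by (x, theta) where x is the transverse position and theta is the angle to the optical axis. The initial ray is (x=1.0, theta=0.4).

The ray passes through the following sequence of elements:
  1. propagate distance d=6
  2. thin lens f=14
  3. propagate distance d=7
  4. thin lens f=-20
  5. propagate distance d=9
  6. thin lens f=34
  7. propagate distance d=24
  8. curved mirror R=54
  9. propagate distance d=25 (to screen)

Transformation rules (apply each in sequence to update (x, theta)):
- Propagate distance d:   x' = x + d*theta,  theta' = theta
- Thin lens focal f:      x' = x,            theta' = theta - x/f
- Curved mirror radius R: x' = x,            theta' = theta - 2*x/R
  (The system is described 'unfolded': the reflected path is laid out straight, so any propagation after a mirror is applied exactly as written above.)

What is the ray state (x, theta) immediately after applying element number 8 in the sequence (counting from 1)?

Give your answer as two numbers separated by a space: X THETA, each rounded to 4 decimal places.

Answer: 11.5065 -0.2775

Derivation:
Initial: x=1.0000 theta=0.4000
After 1 (propagate distance d=6): x=3.4000 theta=0.4000
After 2 (thin lens f=14): x=3.4000 theta=11/70 (≈0.1571)
After 3 (propagate distance d=7): x=4.5000 theta=11/70 (≈0.1571)
After 4 (thin lens f=-20): x=4.5000 theta=107/280 (≈0.3821)
After 5 (propagate distance d=9): x=2223/280 (≈7.9393) theta=107/280 (≈0.3821)
After 6 (thin lens f=34): x=2223/280 (≈7.9393) theta=283/1904 (≈0.1486)
After 7 (propagate distance d=24): x=54771/4760 (≈11.5065) theta=283/1904 (≈0.1486)
After 8 (curved mirror R=54): x=54771/4760 (≈11.5065) theta=-3397/12240 (≈-0.2775)
Rounded to 4 decimal places: x = 11.5065, theta = -0.2775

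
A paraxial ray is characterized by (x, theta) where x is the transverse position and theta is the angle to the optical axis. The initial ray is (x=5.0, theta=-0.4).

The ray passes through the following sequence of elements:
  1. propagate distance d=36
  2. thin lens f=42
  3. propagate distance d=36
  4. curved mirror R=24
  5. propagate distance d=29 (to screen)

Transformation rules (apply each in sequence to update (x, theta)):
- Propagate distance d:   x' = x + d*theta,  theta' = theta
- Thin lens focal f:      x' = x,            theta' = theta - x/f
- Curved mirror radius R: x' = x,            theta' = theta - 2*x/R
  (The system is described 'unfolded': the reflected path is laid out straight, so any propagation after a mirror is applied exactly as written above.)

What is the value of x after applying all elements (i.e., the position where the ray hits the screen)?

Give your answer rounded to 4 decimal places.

Initial: x=5.0000 theta=-0.4000
After 1 (propagate distance d=36): x=-9.4000 theta=-0.4000
After 2 (thin lens f=42): x=-9.4000 theta=-37/210 (≈-0.1762)
After 3 (propagate distance d=36): x=-551/35 (≈-15.7429) theta=-37/210 (≈-0.1762)
After 4 (curved mirror R=24): x=-551/35 (≈-15.7429) theta=159/140 (≈1.1357)
After 5 (propagate distance d=29 (to screen)): x=2407/140 (≈17.1929) theta=159/140 (≈1.1357)
Rounded to 4 decimal places: x = 17.1929

Answer: 17.1929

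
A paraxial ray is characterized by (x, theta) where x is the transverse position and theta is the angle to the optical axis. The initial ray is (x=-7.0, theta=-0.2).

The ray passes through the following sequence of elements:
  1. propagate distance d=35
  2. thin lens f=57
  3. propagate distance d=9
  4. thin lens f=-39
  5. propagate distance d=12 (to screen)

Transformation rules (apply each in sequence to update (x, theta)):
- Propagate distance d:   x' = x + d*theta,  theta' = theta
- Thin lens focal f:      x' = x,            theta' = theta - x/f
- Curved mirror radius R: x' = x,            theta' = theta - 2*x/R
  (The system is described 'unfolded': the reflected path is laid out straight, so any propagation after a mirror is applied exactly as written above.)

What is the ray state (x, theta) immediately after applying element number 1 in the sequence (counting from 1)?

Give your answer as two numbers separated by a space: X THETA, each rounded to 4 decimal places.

Answer: -14.0000 -0.2000

Derivation:
Initial: x=-7.0000 theta=-0.2000
After 1 (propagate distance d=35): x=-14.0000 theta=-0.2000
Rounded to 4 decimal places: x = -14.0000, theta = -0.2000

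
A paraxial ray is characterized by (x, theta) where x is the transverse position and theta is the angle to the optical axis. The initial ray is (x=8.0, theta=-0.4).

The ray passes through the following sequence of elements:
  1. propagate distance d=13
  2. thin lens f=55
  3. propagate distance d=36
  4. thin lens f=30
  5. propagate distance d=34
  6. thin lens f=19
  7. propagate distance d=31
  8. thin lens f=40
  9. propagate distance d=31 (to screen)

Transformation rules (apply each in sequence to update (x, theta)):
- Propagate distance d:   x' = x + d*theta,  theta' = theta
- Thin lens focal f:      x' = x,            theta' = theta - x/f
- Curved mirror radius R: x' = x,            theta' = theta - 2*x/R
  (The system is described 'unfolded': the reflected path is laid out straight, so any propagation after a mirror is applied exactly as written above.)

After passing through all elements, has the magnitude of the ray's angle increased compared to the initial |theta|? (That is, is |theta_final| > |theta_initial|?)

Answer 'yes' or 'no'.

Initial: x=8.0000 theta=-0.4000
After 1 (propagate distance d=13): x=2.8000 theta=-0.4000
After 2 (thin lens f=55): x=2.8000 theta=-124/275 (≈-0.4509)
After 3 (propagate distance d=36): x=-3694/275 (≈-13.4327) theta=-124/275 (≈-0.4509)
After 4 (thin lens f=30): x=-3694/275 (≈-13.4327) theta=-13/4125 (≈-0.0032)
After 5 (propagate distance d=34): x=-55852/4125 (≈-13.5399) theta=-13/4125 (≈-0.0032)
After 6 (thin lens f=19): x=-55852/4125 (≈-13.5399) theta=337/475 (≈0.7095)
After 7 (propagate distance d=31): x=662567/78375 (≈8.4538) theta=337/475 (≈0.7095)
After 8 (thin lens f=40): x=662567/78375 (≈8.4538) theta=1561633/3135000 (≈0.4981)
After 9 (propagate distance d=31 (to screen)): x=24971101/1045000 (≈23.8958) theta=1561633/3135000 (≈0.4981)
|theta_initial|=0.4000 |theta_final|=1561633/3135000 (≈0.4981) -> increased

Answer: yes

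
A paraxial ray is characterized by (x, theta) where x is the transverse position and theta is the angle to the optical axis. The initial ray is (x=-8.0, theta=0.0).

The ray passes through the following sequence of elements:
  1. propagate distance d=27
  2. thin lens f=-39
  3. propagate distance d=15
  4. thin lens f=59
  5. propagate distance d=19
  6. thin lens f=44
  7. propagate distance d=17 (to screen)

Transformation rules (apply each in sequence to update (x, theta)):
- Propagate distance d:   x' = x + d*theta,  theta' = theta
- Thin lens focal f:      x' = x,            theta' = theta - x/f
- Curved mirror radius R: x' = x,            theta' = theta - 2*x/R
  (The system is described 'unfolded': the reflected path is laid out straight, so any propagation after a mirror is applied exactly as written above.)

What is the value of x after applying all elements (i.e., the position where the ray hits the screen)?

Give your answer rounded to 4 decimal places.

Answer: -7.2954

Derivation:
Initial: x=-8.0000 theta=0.0000
After 1 (propagate distance d=27): x=-8.0000 theta=0.0000
After 2 (thin lens f=-39): x=-8.0000 theta=-8/39 (≈-0.2051)
After 3 (propagate distance d=15): x=-144/13 (≈-11.0769) theta=-8/39 (≈-0.2051)
After 4 (thin lens f=59): x=-144/13 (≈-11.0769) theta=-40/2301 (≈-0.0174)
After 5 (propagate distance d=19): x=-26248/2301 (≈-11.4072) theta=-40/2301 (≈-0.0174)
After 6 (thin lens f=44): x=-26248/2301 (≈-11.4072) theta=6122/25311 (≈0.2419)
After 7 (propagate distance d=17 (to screen)): x=-184654/25311 (≈-7.2954) theta=6122/25311 (≈0.2419)
Rounded to 4 decimal places: x = -7.2954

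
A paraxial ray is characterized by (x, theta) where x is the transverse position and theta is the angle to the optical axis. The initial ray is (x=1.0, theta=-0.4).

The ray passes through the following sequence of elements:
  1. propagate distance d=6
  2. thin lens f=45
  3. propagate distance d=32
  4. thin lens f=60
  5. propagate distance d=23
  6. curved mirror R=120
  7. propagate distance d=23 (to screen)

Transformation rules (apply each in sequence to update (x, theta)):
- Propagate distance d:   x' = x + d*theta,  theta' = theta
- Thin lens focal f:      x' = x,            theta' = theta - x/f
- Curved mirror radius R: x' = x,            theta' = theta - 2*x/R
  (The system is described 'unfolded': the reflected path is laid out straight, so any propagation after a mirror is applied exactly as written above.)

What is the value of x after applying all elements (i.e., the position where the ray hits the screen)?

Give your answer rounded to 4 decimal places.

Initial: x=1.0000 theta=-0.4000
After 1 (propagate distance d=6): x=-1.4000 theta=-0.4000
After 2 (thin lens f=45): x=-1.4000 theta=-83/225 (≈-0.3689)
After 3 (propagate distance d=32): x=-2971/225 (≈-13.2044) theta=-83/225 (≈-0.3689)
After 4 (thin lens f=60): x=-2971/225 (≈-13.2044) theta=-2009/13500 (≈-0.1488)
After 5 (propagate distance d=23): x=-224467/13500 (≈-16.6272) theta=-2009/13500 (≈-0.1488)
After 6 (curved mirror R=120): x=-224467/13500 (≈-16.6272) theta=103927/810000 (≈0.1283)
After 7 (propagate distance d=23 (to screen)): x=-11077699/810000 (≈-13.6762) theta=103927/810000 (≈0.1283)
Rounded to 4 decimal places: x = -13.6762

Answer: -13.6762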